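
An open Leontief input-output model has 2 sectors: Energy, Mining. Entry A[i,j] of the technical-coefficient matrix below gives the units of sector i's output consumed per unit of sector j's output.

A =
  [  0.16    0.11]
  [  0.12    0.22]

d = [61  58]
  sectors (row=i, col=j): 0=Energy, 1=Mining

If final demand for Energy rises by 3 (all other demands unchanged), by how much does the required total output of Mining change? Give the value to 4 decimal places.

0.5607

Form M = I − A:
  [  0.84   -0.11]
  [ -0.12    0.78]
Leontief inverse L = M⁻¹:
  [  1.2150    0.1713]
  [  0.1869    1.3084]
Total output x = L · d:
  x_0 = 1.2150·61 + 0.1713·58 = 84.0498
  x_1 = 0.1869·61 + 1.3084·58 = 87.2897
Δx_1 = L[1,0] · Δd_0 = 0.1869 · 3 = 0.5607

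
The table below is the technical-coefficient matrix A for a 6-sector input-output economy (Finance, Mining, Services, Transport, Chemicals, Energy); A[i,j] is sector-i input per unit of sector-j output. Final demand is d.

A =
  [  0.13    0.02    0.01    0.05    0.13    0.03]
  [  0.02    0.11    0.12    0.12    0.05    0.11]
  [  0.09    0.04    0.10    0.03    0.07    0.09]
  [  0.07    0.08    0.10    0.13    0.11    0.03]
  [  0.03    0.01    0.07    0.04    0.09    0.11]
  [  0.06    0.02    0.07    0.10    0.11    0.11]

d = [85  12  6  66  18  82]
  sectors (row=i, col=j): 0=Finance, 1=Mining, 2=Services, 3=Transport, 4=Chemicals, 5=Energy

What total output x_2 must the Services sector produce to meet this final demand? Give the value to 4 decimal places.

40.0040

Form M = I − A:
  [  0.87   -0.02   -0.01   -0.05   -0.13   -0.03]
  [ -0.02    0.89   -0.12   -0.12   -0.05   -0.11]
  [ -0.09   -0.04    0.90   -0.03   -0.07   -0.09]
  [ -0.07   -0.08   -0.10    0.87   -0.11   -0.03]
  [ -0.03   -0.01   -0.07   -0.04    0.91   -0.11]
  [ -0.06   -0.02   -0.07   -0.10   -0.11    0.89]
Leontief inverse L = M⁻¹:
  [  1.1750    0.0409    0.0499    0.0927    0.1944    0.0769]
  [  0.0816    1.1583    0.2031    0.1997    0.1381    0.1902]
  [  0.1425    0.0673    1.1533    0.0809    0.1407    0.1499]
  [  0.1313    0.1232    0.1745    1.2007    0.1964    0.1021]
  [  0.0704    0.0309    0.1163    0.0839    1.1494    0.1628]
  [  0.1157    0.0517    0.1326    0.1624    0.1914    1.1764]
Total output x = L · d:
  x_0 = 1.1750·85 + 0.0409·12 + 0.0499·6 + 0.0927·66 + 0.1944·18 + 0.0769·82 = 116.5822
  x_1 = 0.0816·85 + 1.1583·12 + 0.2031·6 + 0.1997·66 + 0.1381·18 + 0.1902·82 = 53.3163
  x_2 = 0.1425·85 + 0.0673·12 + 1.1533·6 + 0.0809·66 + 0.1407·18 + 0.1499·82 = 40.0040
  x_3 = 0.1313·85 + 0.1232·12 + 0.1745·6 + 1.2007·66 + 0.1964·18 + 0.1021·82 = 104.8414
  x_4 = 0.0704·85 + 0.0309·12 + 0.1163·6 + 0.0839·66 + 1.1494·18 + 0.1628·82 = 46.6281
  x_5 = 0.1157·85 + 0.0517·12 + 0.1326·6 + 0.1624·66 + 0.1914·18 + 1.1764·82 = 121.8818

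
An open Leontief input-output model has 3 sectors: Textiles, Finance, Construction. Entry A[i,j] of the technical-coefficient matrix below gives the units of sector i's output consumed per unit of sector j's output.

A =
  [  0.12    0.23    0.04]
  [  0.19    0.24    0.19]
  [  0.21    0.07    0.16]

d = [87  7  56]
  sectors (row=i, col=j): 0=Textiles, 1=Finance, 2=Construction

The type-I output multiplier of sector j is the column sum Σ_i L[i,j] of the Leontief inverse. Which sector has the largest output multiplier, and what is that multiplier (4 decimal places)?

Form M = I − A:
  [  0.88   -0.23   -0.04]
  [ -0.19    0.76   -0.19]
  [ -0.21   -0.07    0.84]
Leontief inverse L = M⁻¹:
  [  1.2570    0.3941    0.1490]
  [  0.4012    1.4696    0.3515]
  [  0.3477    0.2210    1.2570]
Total output x = L · d:
  x_0 = 1.2570·87 + 0.3941·7 + 0.1490·56 = 120.4642
  x_1 = 0.4012·87 + 1.4696·7 + 0.3515·56 = 64.8738
  x_2 = 0.3477·87 + 0.2210·7 + 1.2570·56 = 102.1889
Output multipliers (column sums of L):
  Textiles: 2.0059
  Finance: 2.0847
  Construction: 1.7575

Finance (2.0847)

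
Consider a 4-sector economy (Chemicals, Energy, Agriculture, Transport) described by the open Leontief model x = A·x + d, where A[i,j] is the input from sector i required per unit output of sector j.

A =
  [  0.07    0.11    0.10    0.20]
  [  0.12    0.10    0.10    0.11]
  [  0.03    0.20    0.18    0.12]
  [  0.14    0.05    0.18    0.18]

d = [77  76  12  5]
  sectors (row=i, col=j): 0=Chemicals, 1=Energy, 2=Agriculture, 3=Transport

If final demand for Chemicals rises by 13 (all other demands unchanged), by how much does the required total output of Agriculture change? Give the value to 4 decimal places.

Form M = I − A:
  [  0.93   -0.11   -0.10   -0.20]
  [ -0.12    0.90   -0.10   -0.11]
  [ -0.03   -0.20    0.82   -0.12]
  [ -0.14   -0.05   -0.18    0.82]
Leontief inverse L = M⁻¹:
  [  1.1635    0.2160    0.2447    0.3486]
  [  0.1982    1.1984    0.2234    0.2418]
  [  0.1258    0.3268    1.3339    0.2697]
  [  0.2383    0.1817    0.3482    1.3530]
Total output x = L · d:
  x_0 = 1.1635·77 + 0.2160·76 + 0.2447·12 + 0.3486·5 = 110.6821
  x_1 = 0.1982·77 + 1.1984·76 + 0.2234·12 + 0.2418·5 = 110.2345
  x_2 = 0.1258·77 + 0.3268·76 + 1.3339·12 + 0.2697·5 = 51.8779
  x_3 = 0.2383·77 + 0.1817·76 + 0.3482·12 + 1.3530·5 = 43.1039
Δx_2 = L[2,0] · Δd_0 = 0.1258 · 13 = 1.6354

1.6354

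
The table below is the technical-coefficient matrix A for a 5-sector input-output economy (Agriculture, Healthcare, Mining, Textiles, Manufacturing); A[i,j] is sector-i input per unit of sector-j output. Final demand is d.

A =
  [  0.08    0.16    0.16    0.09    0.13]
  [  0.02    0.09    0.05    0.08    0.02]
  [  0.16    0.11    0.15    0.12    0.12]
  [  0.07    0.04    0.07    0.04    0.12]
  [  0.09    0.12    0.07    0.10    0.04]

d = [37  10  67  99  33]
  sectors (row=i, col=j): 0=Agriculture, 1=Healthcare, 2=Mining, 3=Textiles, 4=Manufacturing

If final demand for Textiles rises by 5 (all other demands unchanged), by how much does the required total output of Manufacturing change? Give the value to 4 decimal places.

Form M = I − A:
  [  0.92   -0.16   -0.16   -0.09   -0.13]
  [ -0.02    0.91   -0.05   -0.08   -0.02]
  [ -0.16   -0.11    0.85   -0.12   -0.12]
  [ -0.07   -0.04   -0.07    0.96   -0.12]
  [ -0.09   -0.12   -0.07   -0.10    0.96]
Leontief inverse L = M⁻¹:
  [  1.1766    0.2775    0.2719    0.1906    0.2229]
  [  0.0550    1.1323    0.0913    0.1169    0.0570]
  [  0.2676    0.2420    1.2789    0.2290    0.2298]
  [  0.1263    0.1096    0.1349    1.0976    0.1734]
  [  0.1498    0.1966    0.1442    0.1635    1.1045]
Total output x = L · d:
  x_0 = 1.1766·37 + 0.2775·10 + 0.2719·67 + 0.1906·99 + 0.2229·33 = 90.7520
  x_1 = 0.0550·37 + 1.1323·10 + 0.0913·67 + 0.1169·99 + 0.0570·33 = 32.9227
  x_2 = 0.2676·37 + 0.2420·10 + 1.2789·67 + 0.2290·99 + 0.2298·33 = 128.2611
  x_3 = 0.1263·37 + 0.1096·10 + 0.1349·67 + 1.0976·99 + 0.1734·33 = 129.1925
  x_4 = 0.1498·37 + 0.1966·10 + 0.1442·67 + 0.1635·99 + 1.1045·33 = 69.8083
Δx_4 = L[4,3] · Δd_3 = 0.1635 · 5 = 0.8176

0.8176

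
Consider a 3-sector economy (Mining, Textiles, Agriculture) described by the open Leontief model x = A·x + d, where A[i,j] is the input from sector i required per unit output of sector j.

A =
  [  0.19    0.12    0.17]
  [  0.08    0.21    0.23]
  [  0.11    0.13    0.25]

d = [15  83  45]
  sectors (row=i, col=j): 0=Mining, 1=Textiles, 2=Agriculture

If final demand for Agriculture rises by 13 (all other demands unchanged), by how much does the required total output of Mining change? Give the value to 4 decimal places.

4.9069

Form M = I − A:
  [  0.81   -0.12   -0.17]
  [ -0.08    0.79   -0.23]
  [ -0.11   -0.13    0.75]
Leontief inverse L = M⁻¹:
  [  1.3116    0.2613    0.3775]
  [  0.1989    1.3727    0.4660]
  [  0.2268    0.2763    1.4695]
Total output x = L · d:
  x_0 = 1.3116·15 + 0.2613·83 + 0.3775·45 = 58.3518
  x_1 = 0.1989·15 + 1.3727·83 + 0.4660·45 = 137.8909
  x_2 = 0.2268·15 + 0.2763·83 + 1.4695·45 = 92.4594
Δx_0 = L[0,2] · Δd_2 = 0.3775 · 13 = 4.9069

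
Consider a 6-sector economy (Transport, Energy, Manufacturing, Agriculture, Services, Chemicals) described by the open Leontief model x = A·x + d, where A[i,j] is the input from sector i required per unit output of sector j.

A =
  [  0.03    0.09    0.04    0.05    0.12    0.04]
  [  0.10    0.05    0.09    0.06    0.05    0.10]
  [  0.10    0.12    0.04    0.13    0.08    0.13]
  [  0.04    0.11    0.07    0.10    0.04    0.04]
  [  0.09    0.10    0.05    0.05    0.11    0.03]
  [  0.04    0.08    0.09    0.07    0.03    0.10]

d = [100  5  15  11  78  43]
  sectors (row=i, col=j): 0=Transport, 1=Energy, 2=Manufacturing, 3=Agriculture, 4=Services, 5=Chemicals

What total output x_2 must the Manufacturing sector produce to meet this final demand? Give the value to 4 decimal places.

57.4062

Form M = I − A:
  [  0.97   -0.09   -0.04   -0.05   -0.12   -0.04]
  [ -0.10    0.95   -0.09   -0.06   -0.05   -0.10]
  [ -0.10   -0.12    0.96   -0.13   -0.08   -0.13]
  [ -0.04   -0.11   -0.07    0.90   -0.04   -0.04]
  [ -0.09   -0.10   -0.05   -0.05    0.89   -0.03]
  [ -0.04   -0.08   -0.09   -0.07   -0.03    0.90]
Leontief inverse L = M⁻¹:
  [  1.0781    0.1489    0.0829    0.0979    0.1685    0.0864]
  [  0.1521    1.1239    0.1413    0.1223    0.1073    0.1611]
  [  0.1676    0.2136    1.1110    0.2084    0.1508    0.2060]
  [  0.0899    0.1746    0.1179    1.1570    0.0877    0.0948]
  [  0.1436    0.1681    0.0980    0.1047    1.1687    0.0828]
  [  0.0900    0.1471    0.1398    0.1295    0.0779    1.1600]
Total output x = L · d:
  x_0 = 1.0781·100 + 0.1489·5 + 0.0829·15 + 0.0979·11 + 0.1685·78 + 0.0864·43 = 127.7283
  x_1 = 0.1521·100 + 1.1239·5 + 0.1413·15 + 0.1223·11 + 0.1073·78 + 0.1611·43 = 39.5835
  x_2 = 0.1676·100 + 0.2136·5 + 1.1110·15 + 0.2084·11 + 0.1508·78 + 0.2060·43 = 57.4062
  x_3 = 0.0899·100 + 0.1746·5 + 0.1179·15 + 1.1570·11 + 0.0877·78 + 0.0948·43 = 35.2799
  x_4 = 0.1436·100 + 0.1681·5 + 0.0980·15 + 0.1047·11 + 1.1687·78 + 0.0828·43 = 112.5444
  x_5 = 0.0900·100 + 0.1471·5 + 0.1398·15 + 0.1295·11 + 0.0779·78 + 1.1600·43 = 69.2092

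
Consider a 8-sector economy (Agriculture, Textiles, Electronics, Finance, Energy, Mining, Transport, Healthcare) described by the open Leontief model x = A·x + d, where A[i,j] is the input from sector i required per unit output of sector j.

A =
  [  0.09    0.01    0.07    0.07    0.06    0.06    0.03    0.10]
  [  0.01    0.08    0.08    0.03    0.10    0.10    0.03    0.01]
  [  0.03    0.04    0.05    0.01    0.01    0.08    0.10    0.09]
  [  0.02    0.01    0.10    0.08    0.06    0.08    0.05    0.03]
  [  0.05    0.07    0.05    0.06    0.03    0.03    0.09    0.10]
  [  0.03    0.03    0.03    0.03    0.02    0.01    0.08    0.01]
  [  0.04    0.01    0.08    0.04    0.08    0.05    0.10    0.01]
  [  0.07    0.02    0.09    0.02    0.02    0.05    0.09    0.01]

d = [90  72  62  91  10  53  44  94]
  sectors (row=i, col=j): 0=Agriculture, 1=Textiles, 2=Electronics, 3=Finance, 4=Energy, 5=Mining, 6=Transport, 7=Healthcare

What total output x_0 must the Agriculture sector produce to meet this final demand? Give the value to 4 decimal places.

Form M = I − A:
  [  0.91   -0.01   -0.07   -0.07   -0.06   -0.06   -0.03   -0.10]
  [ -0.01    0.92   -0.08   -0.03   -0.10   -0.10   -0.03   -0.01]
  [ -0.03   -0.04    0.95   -0.01   -0.01   -0.08   -0.10   -0.09]
  [ -0.02   -0.01   -0.10    0.92   -0.06   -0.08   -0.05   -0.03]
  [ -0.05   -0.07   -0.05   -0.06    0.97   -0.03   -0.09   -0.10]
  [ -0.03   -0.03   -0.03   -0.03   -0.02    0.99   -0.08   -0.01]
  [ -0.04   -0.01   -0.08   -0.04   -0.08   -0.05    0.90   -0.01]
  [ -0.07   -0.02   -0.09   -0.02   -0.02   -0.05   -0.09    0.99]
Leontief inverse L = M⁻¹:
  [  1.1292    0.0335    0.1263    0.1049    0.0937    0.1051    0.0914    0.1405]
  [  0.0366    1.1099    0.1250    0.0582    0.1324    0.1397    0.0854    0.0437]
  [  0.0590    0.0596    1.0951    0.0339    0.0406    0.1156    0.1532    0.1140]
  [  0.0479    0.0321    0.1463    1.1089    0.0889    0.1188    0.1063    0.0633]
  [  0.0847    0.0950    0.1079    0.0924    1.0695    0.0776    0.1502    0.1325]
  [  0.0469    0.0423    0.0588    0.0475    0.0419    1.0341    0.1110    0.0277]
  [  0.0692    0.0318    0.1252    0.0690    0.1111    0.0871    1.1555    0.0446]
  [  0.0973    0.0378    0.1305    0.0446    0.0486    0.0849    0.1380    1.0407]
Total output x = L · d:
  x_0 = 1.1292·90 + 0.0335·72 + 0.1263·62 + 0.1049·91 + 0.0937·10 + 0.1051·53 + 0.0914·44 + 0.1405·94 = 145.1547
  x_1 = 0.0366·90 + 1.1099·72 + 0.1250·62 + 0.0582·91 + 0.1324·10 + 0.1397·53 + 0.0854·44 + 0.0437·94 = 112.8398
  x_2 = 0.0590·90 + 0.0596·72 + 1.0951·62 + 0.0339·91 + 0.0406·10 + 0.1156·53 + 0.1532·44 + 0.1140·94 = 104.5671
  x_3 = 0.0479·90 + 0.0321·72 + 0.1463·62 + 1.1089·91 + 0.0889·10 + 0.1188·53 + 0.1063·44 + 0.0633·94 = 134.4248
  x_4 = 0.0847·90 + 0.0950·72 + 0.1079·62 + 0.0924·91 + 1.0695·10 + 0.0776·53 + 0.1502·44 + 0.1325·94 = 63.4400
  x_5 = 0.0469·90 + 0.0423·72 + 0.0588·62 + 0.0475·91 + 0.0419·10 + 1.0341·53 + 0.1110·44 + 0.0277·94 = 77.9473
  x_6 = 0.0692·90 + 0.0318·72 + 0.1252·62 + 0.0690·91 + 0.1111·10 + 0.0871·53 + 1.1555·44 + 0.0446·94 = 83.3051
  x_7 = 0.0973·90 + 0.0378·72 + 0.1305·62 + 0.0446·91 + 0.0486·10 + 0.0849·53 + 0.1380·44 + 1.0407·94 = 132.5058

145.1547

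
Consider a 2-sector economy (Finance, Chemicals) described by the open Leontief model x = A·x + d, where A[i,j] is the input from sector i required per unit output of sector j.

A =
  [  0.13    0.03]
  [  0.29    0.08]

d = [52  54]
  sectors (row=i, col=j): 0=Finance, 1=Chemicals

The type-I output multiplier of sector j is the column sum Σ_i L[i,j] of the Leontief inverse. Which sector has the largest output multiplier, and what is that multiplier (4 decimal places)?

Form M = I − A:
  [  0.87   -0.03]
  [ -0.29    0.92]
Leontief inverse L = M⁻¹:
  [  1.1621    0.0379]
  [  0.3663    1.0989]
Total output x = L · d:
  x_0 = 1.1621·52 + 0.0379·54 = 62.4732
  x_1 = 0.3663·52 + 1.0989·54 = 78.3883
Output multipliers (column sums of L):
  Finance: 1.5284
  Chemicals: 1.1368

Finance (1.5284)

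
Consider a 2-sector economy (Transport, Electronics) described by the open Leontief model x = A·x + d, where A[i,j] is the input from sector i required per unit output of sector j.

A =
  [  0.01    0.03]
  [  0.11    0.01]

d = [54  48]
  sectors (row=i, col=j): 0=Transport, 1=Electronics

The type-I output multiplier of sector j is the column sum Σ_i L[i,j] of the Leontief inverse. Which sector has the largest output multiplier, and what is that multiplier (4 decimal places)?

Transport (1.1261)

Form M = I − A:
  [  0.99   -0.03]
  [ -0.11    0.99]
Leontief inverse L = M⁻¹:
  [  1.0135    0.0307]
  [  0.1126    1.0135]
Total output x = L · d:
  x_0 = 1.0135·54 + 0.0307·48 = 56.2039
  x_1 = 0.1126·54 + 1.0135·48 = 54.7297
Output multipliers (column sums of L):
  Transport: 1.1261
  Electronics: 1.0442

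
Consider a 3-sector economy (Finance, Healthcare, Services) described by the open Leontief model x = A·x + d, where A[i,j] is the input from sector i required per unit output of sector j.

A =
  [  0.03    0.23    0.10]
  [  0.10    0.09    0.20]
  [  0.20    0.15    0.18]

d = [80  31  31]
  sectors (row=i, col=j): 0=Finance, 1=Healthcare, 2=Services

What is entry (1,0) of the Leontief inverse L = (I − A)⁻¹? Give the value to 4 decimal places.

Form M = I − A:
  [  0.97   -0.23   -0.10]
  [ -0.10    0.91   -0.20]
  [ -0.20   -0.15    0.82]
Leontief inverse L = M⁻¹:
  [  1.1070    0.3147    0.2118]
  [  0.1886    1.1985    0.3153]
  [  0.3045    0.2960    1.3288]
Total output x = L · d:
  x_0 = 1.1070·80 + 0.3147·31 + 0.2118·31 = 104.8832
  x_1 = 0.1886·80 + 1.1985·31 + 0.3153·31 = 62.0158
  x_2 = 0.3045·80 + 0.2960·31 + 1.3288·31 = 74.7305

L[1,0] = 0.1886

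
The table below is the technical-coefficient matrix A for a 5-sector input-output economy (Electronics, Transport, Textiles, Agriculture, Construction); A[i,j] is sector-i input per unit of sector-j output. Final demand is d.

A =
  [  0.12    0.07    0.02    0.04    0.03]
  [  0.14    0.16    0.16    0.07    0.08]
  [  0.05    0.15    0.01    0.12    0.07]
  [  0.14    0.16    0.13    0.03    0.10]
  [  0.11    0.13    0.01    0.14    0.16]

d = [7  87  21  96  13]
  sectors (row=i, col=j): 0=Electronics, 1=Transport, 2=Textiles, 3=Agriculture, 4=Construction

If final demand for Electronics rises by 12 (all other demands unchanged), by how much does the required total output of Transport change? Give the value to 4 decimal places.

Form M = I − A:
  [  0.88   -0.07   -0.02   -0.04   -0.03]
  [ -0.14    0.84   -0.16   -0.07   -0.08]
  [ -0.05   -0.15    0.99   -0.12   -0.07]
  [ -0.14   -0.16   -0.13    0.97   -0.10]
  [ -0.11   -0.13   -0.01   -0.14    0.84]
Leontief inverse L = M⁻¹:
  [  1.1813    0.1334    0.0560    0.0751    0.0685]
  [  0.2700    1.3135    0.2406    0.1608    0.1739]
  [  0.1491    0.2614    1.0803    0.1791    0.1416]
  [  0.2599    0.2991    0.2019    1.1153    0.1874]
  [  0.2416    0.2737    0.0911    0.2227    1.2593]
Total output x = L · d:
  x_0 = 1.1813·7 + 0.1334·87 + 0.0560·21 + 0.0751·96 + 0.0685·13 = 29.1505
  x_1 = 0.2700·7 + 1.3135·87 + 0.2406·21 + 0.1608·96 + 0.1739·13 = 138.9118
  x_2 = 0.1491·7 + 0.2614·87 + 1.0803·21 + 0.1791·96 + 0.1416·13 = 65.5016
  x_3 = 0.2599·7 + 0.2991·87 + 0.2019·21 + 1.1153·96 + 0.1874·13 = 141.5867
  x_4 = 0.2416·7 + 0.2737·87 + 0.0911·21 + 0.2227·96 + 1.2593·13 = 65.1693
Δx_1 = L[1,0] · Δd_0 = 0.2700 · 12 = 3.2394

3.2394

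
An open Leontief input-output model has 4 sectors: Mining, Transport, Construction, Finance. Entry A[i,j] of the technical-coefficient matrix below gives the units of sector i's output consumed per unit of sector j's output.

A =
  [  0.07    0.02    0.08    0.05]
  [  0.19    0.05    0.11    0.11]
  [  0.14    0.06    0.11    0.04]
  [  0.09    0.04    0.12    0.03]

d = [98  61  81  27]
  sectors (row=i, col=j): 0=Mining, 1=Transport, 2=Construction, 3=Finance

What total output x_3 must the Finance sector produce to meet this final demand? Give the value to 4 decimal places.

Form M = I − A:
  [  0.93   -0.02   -0.08   -0.05]
  [ -0.19    0.95   -0.11   -0.11]
  [ -0.14   -0.06    0.89   -0.04]
  [ -0.09   -0.04   -0.12    0.97]
Leontief inverse L = M⁻¹:
  [  1.1053    0.0331    0.1123    0.0654]
  [  0.2599    1.0752    0.1755    0.1426]
  [  0.1976    0.0803    1.1603    0.0671]
  [  0.1377    0.0573    0.1612    1.0512]
Total output x = L · d:
  x_0 = 1.1053·98 + 0.0331·61 + 0.1123·81 + 0.0654·27 = 121.1919
  x_1 = 0.2599·98 + 1.0752·61 + 0.1755·81 + 0.1426·27 = 109.1161
  x_2 = 0.1976·98 + 0.0803·61 + 1.1603·81 + 0.0671·27 = 120.0574
  x_3 = 0.1377·98 + 0.0573·61 + 0.1612·81 + 1.0512·27 = 58.4318

58.4318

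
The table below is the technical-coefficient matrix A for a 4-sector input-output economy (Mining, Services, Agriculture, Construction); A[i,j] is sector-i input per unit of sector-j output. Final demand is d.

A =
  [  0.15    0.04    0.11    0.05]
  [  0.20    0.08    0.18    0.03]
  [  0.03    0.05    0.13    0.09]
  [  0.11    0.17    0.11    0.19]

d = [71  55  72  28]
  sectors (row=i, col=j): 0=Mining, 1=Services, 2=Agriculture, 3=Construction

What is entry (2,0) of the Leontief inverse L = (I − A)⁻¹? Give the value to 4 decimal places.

L[2,0] = 0.0829

Form M = I − A:
  [  0.85   -0.04   -0.11   -0.05]
  [ -0.20    0.92   -0.18   -0.03]
  [ -0.03   -0.05    0.87   -0.09]
  [ -0.11   -0.17   -0.11    0.81]
Leontief inverse L = M⁻¹:
  [  1.2147    0.0809    0.1827    0.0983]
  [  0.2880    1.1316    0.2821    0.0910]
  [  0.0829    0.0949    1.1975    0.1417]
  [  0.2367    0.2614    0.2466    1.2863]
Total output x = L · d:
  x_0 = 1.2147·71 + 0.0809·55 + 0.1827·72 + 0.0983·28 = 106.6012
  x_1 = 0.2880·71 + 1.1316·55 + 0.2821·72 + 0.0910·28 = 105.5442
  x_2 = 0.0829·71 + 0.0949·55 + 1.1975·72 + 0.1417·28 = 101.2883
  x_3 = 0.2367·71 + 0.2614·55 + 0.2466·72 + 1.2863·28 = 84.9511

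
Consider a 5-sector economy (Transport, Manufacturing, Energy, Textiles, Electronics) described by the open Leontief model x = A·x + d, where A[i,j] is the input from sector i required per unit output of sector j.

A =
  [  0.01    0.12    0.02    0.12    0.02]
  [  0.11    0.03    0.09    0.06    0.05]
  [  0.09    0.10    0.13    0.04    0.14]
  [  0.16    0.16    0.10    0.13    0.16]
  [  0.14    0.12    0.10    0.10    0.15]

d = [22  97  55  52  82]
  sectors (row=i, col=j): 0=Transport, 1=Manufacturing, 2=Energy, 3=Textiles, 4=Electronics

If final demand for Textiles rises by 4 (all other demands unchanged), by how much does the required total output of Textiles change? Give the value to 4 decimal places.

5.0222

Form M = I − A:
  [  0.99   -0.12   -0.02   -0.12   -0.02]
  [ -0.11    0.97   -0.09   -0.06   -0.05]
  [ -0.09   -0.10    0.87   -0.04   -0.14]
  [ -0.16   -0.16   -0.10    0.87   -0.16]
  [ -0.14   -0.12   -0.10   -0.10    0.85]
Leontief inverse L = M⁻¹:
  [  1.0760    0.1791    0.0724    0.1733    0.0804]
  [  0.1711    1.1010    0.1448    0.1194    0.1151]
  [  0.1863    0.1983    1.2158    0.1228    0.2394]
  [  0.2983    0.3031    0.2166    1.2555    0.2969]
  [  0.2584    0.2439    0.2009    0.2076    1.2691]
Total output x = L · d:
  x_0 = 1.0760·22 + 0.1791·97 + 0.0724·55 + 0.1733·52 + 0.0804·82 = 60.6365
  x_1 = 0.1711·22 + 1.1010·97 + 0.1448·55 + 0.1194·52 + 0.1151·82 = 134.1674
  x_2 = 0.1863·22 + 0.1983·97 + 1.2158·55 + 0.1228·52 + 0.2394·82 = 116.2174
  x_3 = 0.2983·22 + 0.3031·97 + 0.2166·55 + 1.2555·52 + 0.2969·82 = 137.5059
  x_4 = 0.2584·22 + 0.2439·97 + 0.2009·55 + 0.2076·52 + 1.2691·82 = 155.2489
Δx_3 = L[3,3] · Δd_3 = 1.2555 · 4 = 5.0222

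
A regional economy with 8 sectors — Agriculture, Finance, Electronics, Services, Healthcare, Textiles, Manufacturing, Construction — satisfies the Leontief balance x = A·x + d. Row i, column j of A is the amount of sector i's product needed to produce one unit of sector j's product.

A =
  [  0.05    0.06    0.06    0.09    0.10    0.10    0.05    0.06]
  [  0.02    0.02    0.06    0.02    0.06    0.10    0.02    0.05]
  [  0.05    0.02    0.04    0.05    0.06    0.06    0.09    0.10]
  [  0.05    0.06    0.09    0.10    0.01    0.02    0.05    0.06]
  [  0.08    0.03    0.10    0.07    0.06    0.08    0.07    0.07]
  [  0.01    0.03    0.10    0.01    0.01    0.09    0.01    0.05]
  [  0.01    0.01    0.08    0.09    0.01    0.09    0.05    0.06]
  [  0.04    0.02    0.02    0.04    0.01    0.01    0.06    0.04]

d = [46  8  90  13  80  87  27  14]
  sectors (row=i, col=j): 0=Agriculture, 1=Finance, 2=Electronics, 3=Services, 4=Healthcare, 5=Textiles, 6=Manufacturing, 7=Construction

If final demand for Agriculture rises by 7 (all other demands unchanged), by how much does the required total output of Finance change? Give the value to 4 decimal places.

Form M = I − A:
  [  0.95   -0.06   -0.06   -0.09   -0.10   -0.10   -0.05   -0.06]
  [ -0.02    0.98   -0.06   -0.02   -0.06   -0.10   -0.02   -0.05]
  [ -0.05   -0.02    0.96   -0.05   -0.06   -0.06   -0.09   -0.10]
  [ -0.05   -0.06   -0.09    0.90   -0.01   -0.02   -0.05   -0.06]
  [ -0.08   -0.03   -0.10   -0.07    0.94   -0.08   -0.07   -0.07]
  [ -0.01   -0.03   -0.10   -0.01   -0.01    0.91   -0.01   -0.05]
  [ -0.01   -0.01   -0.08   -0.09   -0.01   -0.09    0.95   -0.06]
  [ -0.04   -0.02   -0.02   -0.04   -0.01   -0.01   -0.06    0.96]
Leontief inverse L = M⁻¹:
  [  1.0882    0.0908    0.1292    0.1455    0.1354    0.1642    0.0984    0.1199]
  [  0.0421    1.0371    0.1009    0.0494    0.0806    0.1392    0.0491    0.0864]
  [  0.0795    0.0435    1.0928    0.0972    0.0861    0.1098    0.1306    0.1473]
  [  0.0786    0.0840    0.1380    1.1459    0.0375    0.0655    0.0895    0.1070]
  [  0.1172    0.0601    0.1648    0.1269    1.0962    0.1428    0.1202    0.1304]
  [  0.0276    0.0437    0.1321    0.0329    0.0277    1.1230    0.0357    0.0826]
  [  0.0334    0.0303    0.1247    0.1274    0.0288    0.1288    1.0834    0.1011]
  [  0.0547    0.0328    0.0469    0.0665    0.0242    0.0360    0.0809    1.0645]
Total output x = L · d:
  x_0 = 1.0882·46 + 0.0908·8 + 0.1292·90 + 0.1455·13 + 0.1354·80 + 0.1642·87 + 0.0984·27 + 0.1199·14 = 93.7658
  x_1 = 0.0421·46 + 1.0371·8 + 0.1009·90 + 0.0494·13 + 0.0806·80 + 0.1392·87 + 0.0491·27 + 0.0864·14 = 41.0484
  x_2 = 0.0795·46 + 0.0435·8 + 1.0928·90 + 0.0972·13 + 0.0861·80 + 0.1098·87 + 0.1306·27 + 0.1473·14 = 125.6553
  x_3 = 0.0786·46 + 0.0840·8 + 0.1380·90 + 1.1459·13 + 0.0375·80 + 0.0655·87 + 0.0895·27 + 0.1070·14 = 44.2203
  x_4 = 0.1172·46 + 0.0601·8 + 0.1648·90 + 0.1269·13 + 1.0962·80 + 0.1428·87 + 0.1202·27 + 0.1304·14 = 127.5447
  x_5 = 0.0276·46 + 0.0437·8 + 0.1321·90 + 0.0329·13 + 0.0277·80 + 1.1230·87 + 0.0357·27 + 0.0826·14 = 115.9798
  x_6 = 0.0334·46 + 0.0303·8 + 0.1247·90 + 0.1274·13 + 0.0288·80 + 0.1288·87 + 1.0834·27 + 0.1011·14 = 58.8371
  x_7 = 0.0547·46 + 0.0328·8 + 0.0469·90 + 0.0665·13 + 0.0242·80 + 0.0360·87 + 0.0809·27 + 1.0645·14 = 30.0198
Δx_1 = L[1,0] · Δd_0 = 0.0421 · 7 = 0.2950

0.2950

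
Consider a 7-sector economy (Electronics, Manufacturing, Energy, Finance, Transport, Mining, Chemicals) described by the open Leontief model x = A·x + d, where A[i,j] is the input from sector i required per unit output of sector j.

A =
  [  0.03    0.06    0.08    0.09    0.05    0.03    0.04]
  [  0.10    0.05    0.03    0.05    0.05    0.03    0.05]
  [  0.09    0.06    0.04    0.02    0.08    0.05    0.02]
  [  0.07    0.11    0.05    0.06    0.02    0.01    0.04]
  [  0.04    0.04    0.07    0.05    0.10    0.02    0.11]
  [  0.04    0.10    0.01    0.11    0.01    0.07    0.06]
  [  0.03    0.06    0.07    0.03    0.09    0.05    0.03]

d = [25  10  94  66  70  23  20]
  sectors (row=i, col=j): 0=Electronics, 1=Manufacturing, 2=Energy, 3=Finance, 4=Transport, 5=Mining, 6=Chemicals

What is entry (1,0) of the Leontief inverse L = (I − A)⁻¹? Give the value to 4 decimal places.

Form M = I − A:
  [  0.97   -0.06   -0.08   -0.09   -0.05   -0.03   -0.04]
  [ -0.10    0.95   -0.03   -0.05   -0.05   -0.03   -0.05]
  [ -0.09   -0.06    0.96   -0.02   -0.08   -0.05   -0.02]
  [ -0.07   -0.11   -0.05    0.94   -0.02   -0.01   -0.04]
  [ -0.04   -0.04   -0.07   -0.05    0.90   -0.02   -0.11]
  [ -0.04   -0.10   -0.01   -0.11   -0.01    0.93   -0.06]
  [ -0.03   -0.06   -0.07   -0.03   -0.09   -0.05    0.97]
Leontief inverse L = M⁻¹:
  [  1.0683    0.1019    0.1104    0.1227    0.0851    0.0506    0.0694]
  [  0.1320    1.0884    0.0618    0.0846    0.0836    0.0496    0.0789]
  [  0.1226    0.0973    1.0707    0.0557    0.1146    0.0705    0.0518]
  [  0.1068    0.1476    0.0793    1.0919    0.0524    0.0289    0.0664]
  [  0.0785    0.0839    0.1083    0.0851    1.1468    0.0445    0.1461]
  [  0.0791    0.1471    0.0398    0.1491    0.0406    1.0920    0.0900]
  [  0.0647    0.0974    0.0991    0.0624    0.1262    0.0710    1.0619]
Total output x = L · d:
  x_0 = 1.0683·25 + 0.1019·10 + 0.1104·94 + 0.1227·66 + 0.0851·70 + 0.0506·23 + 0.0694·20 = 54.7068
  x_1 = 0.1320·25 + 1.0884·10 + 0.0618·94 + 0.0846·66 + 0.0836·70 + 0.0496·23 + 0.0789·20 = 34.1468
  x_2 = 0.1226·25 + 0.0973·10 + 1.0707·94 + 0.0557·66 + 0.1146·70 + 0.0705·23 + 0.0518·20 = 119.0403
  x_3 = 0.1068·25 + 0.1476·10 + 0.0793·94 + 1.0919·66 + 0.0524·70 + 0.0289·23 + 0.0664·20 = 89.3309
  x_4 = 0.0785·25 + 0.0839·10 + 0.1083·94 + 0.0851·66 + 1.1468·70 + 0.0445·23 + 0.1461·20 = 102.8215
  x_5 = 0.0791·25 + 0.1471·10 + 0.0398·94 + 0.1491·66 + 0.0406·70 + 1.0920·23 + 0.0900·20 = 46.7867
  x_6 = 0.0647·25 + 0.0974·10 + 0.0991·94 + 0.0624·66 + 0.1262·70 + 0.0710·23 + 1.0619·20 = 47.7279

L[1,0] = 0.1320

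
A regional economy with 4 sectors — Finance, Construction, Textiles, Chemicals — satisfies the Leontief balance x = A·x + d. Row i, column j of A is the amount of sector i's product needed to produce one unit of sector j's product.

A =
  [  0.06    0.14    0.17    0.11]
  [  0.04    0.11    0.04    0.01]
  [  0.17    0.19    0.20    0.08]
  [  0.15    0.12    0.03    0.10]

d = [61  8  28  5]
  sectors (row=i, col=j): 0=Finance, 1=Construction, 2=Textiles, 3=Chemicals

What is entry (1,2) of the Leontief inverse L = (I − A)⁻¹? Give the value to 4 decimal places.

L[1,2] = 0.0729

Form M = I − A:
  [  0.94   -0.14   -0.17   -0.11]
  [ -0.04    0.89   -0.04   -0.01]
  [ -0.17   -0.19    0.80   -0.08]
  [ -0.15   -0.12   -0.03    0.90]
Leontief inverse L = M⁻¹:
  [  1.1491    0.2595    0.2634    0.1667]
  [  0.0666    1.1533    0.0729    0.0274]
  [  0.2810    0.3499    1.3331    0.1567]
  [  0.2098    0.2087    0.0981    1.1478]
Total output x = L · d:
  x_0 = 1.1491·61 + 0.2595·8 + 0.2634·28 + 0.1667·5 = 80.3814
  x_1 = 0.0666·61 + 1.1533·8 + 0.0729·28 + 0.0274·5 = 15.4683
  x_2 = 0.2810·61 + 0.3499·8 + 1.3331·28 + 0.1567·5 = 58.0497
  x_3 = 0.2098·61 + 0.2087·8 + 0.0981·28 + 1.1478·5 = 22.9499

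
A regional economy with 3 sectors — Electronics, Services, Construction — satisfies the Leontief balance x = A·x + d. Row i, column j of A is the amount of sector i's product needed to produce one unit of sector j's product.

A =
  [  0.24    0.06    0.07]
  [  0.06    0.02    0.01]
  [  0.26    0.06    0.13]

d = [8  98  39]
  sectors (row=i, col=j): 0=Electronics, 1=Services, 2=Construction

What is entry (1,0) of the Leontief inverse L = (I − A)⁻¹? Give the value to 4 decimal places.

L[1,0] = 0.0875

Form M = I − A:
  [  0.76   -0.06   -0.07]
  [ -0.06    0.98   -0.01]
  [ -0.26   -0.06    0.87]
Leontief inverse L = M⁻¹:
  [  1.3607    0.0901    0.1105]
  [  0.0875    1.0269    0.0188]
  [  0.4127    0.0977    1.1838]
Total output x = L · d:
  x_0 = 1.3607·8 + 0.0901·98 + 0.1105·39 = 24.0232
  x_1 = 0.0875·8 + 1.0269·98 + 0.0188·39 = 102.0733
  x_2 = 0.4127·8 + 0.0977·98 + 1.1838·39 = 59.0465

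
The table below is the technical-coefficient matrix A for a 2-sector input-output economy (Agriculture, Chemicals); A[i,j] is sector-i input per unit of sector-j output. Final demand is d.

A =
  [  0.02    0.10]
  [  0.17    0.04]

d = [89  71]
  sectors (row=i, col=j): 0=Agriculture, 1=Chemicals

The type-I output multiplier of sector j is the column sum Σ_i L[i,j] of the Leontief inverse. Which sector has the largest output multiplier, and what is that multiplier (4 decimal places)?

Agriculture (1.2232)

Form M = I − A:
  [  0.98   -0.10]
  [ -0.17    0.96]
Leontief inverse L = M⁻¹:
  [  1.0392    0.1082]
  [  0.1840    1.0608]
Total output x = L · d:
  x_0 = 1.0392·89 + 0.1082·71 = 100.1732
  x_1 = 0.1840·89 + 1.0608·71 = 91.6973
Output multipliers (column sums of L):
  Agriculture: 1.2232
  Chemicals: 1.1691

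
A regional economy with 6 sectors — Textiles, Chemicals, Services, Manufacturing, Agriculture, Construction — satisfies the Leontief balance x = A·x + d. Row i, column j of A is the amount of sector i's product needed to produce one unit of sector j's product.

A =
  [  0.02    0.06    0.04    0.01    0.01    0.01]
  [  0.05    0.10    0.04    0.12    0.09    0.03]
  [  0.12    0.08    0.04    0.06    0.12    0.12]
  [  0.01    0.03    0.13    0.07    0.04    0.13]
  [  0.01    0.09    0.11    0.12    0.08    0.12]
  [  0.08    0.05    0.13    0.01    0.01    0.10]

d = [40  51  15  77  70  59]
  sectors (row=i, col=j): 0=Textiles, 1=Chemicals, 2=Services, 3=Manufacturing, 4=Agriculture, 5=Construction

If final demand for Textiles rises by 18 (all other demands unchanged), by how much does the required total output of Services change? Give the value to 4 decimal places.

Form M = I − A:
  [  0.98   -0.06   -0.04   -0.01   -0.01   -0.01]
  [ -0.05    0.90   -0.04   -0.12   -0.09   -0.03]
  [ -0.12   -0.08    0.96   -0.06   -0.12   -0.12]
  [ -0.01   -0.03   -0.13    0.93   -0.04   -0.13]
  [ -0.01   -0.09   -0.11   -0.12    0.92   -0.12]
  [ -0.08   -0.05   -0.13   -0.01   -0.01    0.90]
Leontief inverse L = M⁻¹:
  [  1.0345    0.0795    0.0576    0.0291    0.0281    0.0298]
  [  0.0824    1.1505    0.1036    0.1746    0.1356    0.0964]
  [  0.1626    0.1415    1.1156    0.1158    0.1683    0.1944]
  [  0.0561    0.0775    0.1928    1.1113    0.0838    0.2006]
  [  0.0619    0.1527    0.1923    0.1818    1.1378    0.2094]
  [  0.1213    0.0940    0.1763    0.0434    0.0479    1.1518]
Total output x = L · d:
  x_0 = 1.0345·40 + 0.0795·51 + 0.0576·15 + 0.0291·77 + 0.0281·70 + 0.0298·59 = 52.2635
  x_1 = 0.0824·40 + 1.1505·51 + 0.1036·15 + 0.1746·77 + 0.1356·70 + 0.0964·59 = 92.1480
  x_2 = 0.1626·40 + 0.1415·51 + 1.1156·15 + 0.1158·77 + 0.1683·70 + 0.1944·59 = 62.6208
  x_3 = 0.0561·40 + 0.0775·51 + 0.1928·15 + 1.1113·77 + 0.0838·70 + 0.2006·59 = 112.3611
  x_4 = 0.0619·40 + 0.1527·51 + 0.1923·15 + 0.1818·77 + 1.1378·70 + 0.2094·59 = 119.1523
  x_5 = 0.1213·40 + 0.0940·51 + 0.1763·15 + 0.0434·77 + 0.0479·70 + 1.1518·59 = 86.9381
Δx_2 = L[2,0] · Δd_0 = 0.1626 · 18 = 2.9268

2.9268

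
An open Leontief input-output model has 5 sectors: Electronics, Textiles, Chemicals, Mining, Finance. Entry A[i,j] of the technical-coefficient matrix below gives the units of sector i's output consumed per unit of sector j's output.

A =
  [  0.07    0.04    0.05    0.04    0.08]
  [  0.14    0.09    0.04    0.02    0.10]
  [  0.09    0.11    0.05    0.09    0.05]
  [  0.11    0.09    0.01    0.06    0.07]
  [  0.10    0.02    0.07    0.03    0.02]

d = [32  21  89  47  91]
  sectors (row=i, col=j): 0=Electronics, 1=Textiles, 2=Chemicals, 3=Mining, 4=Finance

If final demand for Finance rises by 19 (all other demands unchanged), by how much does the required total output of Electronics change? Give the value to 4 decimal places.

Form M = I − A:
  [  0.93   -0.04   -0.05   -0.04   -0.08]
  [ -0.14    0.91   -0.04   -0.02   -0.10]
  [ -0.09   -0.11    0.95   -0.09   -0.05]
  [ -0.11   -0.09   -0.01    0.94   -0.07]
  [ -0.10   -0.02   -0.07   -0.03    0.98]
Leontief inverse L = M⁻¹:
  [  1.1101    0.0653    0.0695    0.0586    0.1050]
  [  0.1955    1.1230    0.0681    0.0431    0.1371]
  [  0.1500    0.1499    1.0747    0.1154    0.0906]
  [  0.1601    0.1200    0.0325    1.0796    0.1041]
  [  0.1329    0.0440    0.0862    0.0482    1.0436]
Total output x = L · d:
  x_0 = 1.1101·32 + 0.0653·21 + 0.0695·89 + 0.0586·47 + 0.1050·91 = 55.3936
  x_1 = 0.1955·32 + 1.1230·21 + 0.0681·89 + 0.0431·47 + 0.1371·91 = 50.4053
  x_2 = 0.1500·32 + 0.1499·21 + 1.0747·89 + 0.1154·47 + 0.0906·91 = 117.2651
  x_3 = 0.1601·32 + 0.1200·21 + 0.0325·89 + 1.0796·47 + 0.1041·91 = 70.7532
  x_4 = 0.1329·32 + 0.0440·21 + 0.0862·89 + 0.0482·47 + 1.0436·91 = 110.0802
Δx_0 = L[0,4] · Δd_4 = 0.1050 · 19 = 1.9953

1.9953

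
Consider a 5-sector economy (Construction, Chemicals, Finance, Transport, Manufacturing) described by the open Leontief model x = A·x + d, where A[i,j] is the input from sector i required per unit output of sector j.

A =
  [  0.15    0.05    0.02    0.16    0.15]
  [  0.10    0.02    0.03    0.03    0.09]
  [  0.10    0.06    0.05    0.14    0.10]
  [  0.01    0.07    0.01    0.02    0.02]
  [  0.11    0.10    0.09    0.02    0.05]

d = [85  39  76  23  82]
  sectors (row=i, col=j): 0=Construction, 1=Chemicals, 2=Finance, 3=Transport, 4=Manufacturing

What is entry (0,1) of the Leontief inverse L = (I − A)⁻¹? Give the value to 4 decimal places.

Form M = I − A:
  [  0.85   -0.05   -0.02   -0.16   -0.15]
  [ -0.10    0.98   -0.03   -0.03   -0.09]
  [ -0.10   -0.06    0.95   -0.14   -0.10]
  [ -0.01   -0.07   -0.01    0.98   -0.02]
  [ -0.11   -0.10   -0.09   -0.02    0.95]
Leontief inverse L = M⁻¹:
  [  1.2247    0.1027    0.0515    0.2148    0.2130]
  [  0.1466    1.0488    0.0491    0.0657    0.1291]
  [  0.1605    0.1029    1.0756    0.1861    0.1522]
  [  0.0281    0.0797    0.0173    1.0306    0.0355]
  [  0.1730    0.1337    0.1134    0.0711    1.1061]
Total output x = L · d:
  x_0 = 1.2247·85 + 0.1027·39 + 0.0515·76 + 0.2148·23 + 0.2130·82 = 134.4282
  x_1 = 0.1466·85 + 1.0488·39 + 0.0491·76 + 0.0657·23 + 0.1291·82 = 69.1936
  x_2 = 0.1605·85 + 0.1029·39 + 1.0756·76 + 0.1861·23 + 0.1522·82 = 116.1714
  x_3 = 0.0281·85 + 0.0797·39 + 0.0173·76 + 1.0306·23 + 0.0355·82 = 33.4357
  x_4 = 0.1730·85 + 0.1337·39 + 0.1134·76 + 0.0711·23 + 1.1061·82 = 120.8743

L[0,1] = 0.1027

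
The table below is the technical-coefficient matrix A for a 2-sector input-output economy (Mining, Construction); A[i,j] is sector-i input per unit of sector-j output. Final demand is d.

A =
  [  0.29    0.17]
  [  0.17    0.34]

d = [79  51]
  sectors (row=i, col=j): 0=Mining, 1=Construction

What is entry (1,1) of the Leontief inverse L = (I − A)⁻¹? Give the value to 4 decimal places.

Form M = I − A:
  [  0.71   -0.17]
  [ -0.17    0.66]
Leontief inverse L = M⁻¹:
  [  1.5010    0.3866]
  [  0.3866    1.6147]
Total output x = L · d:
  x_0 = 1.5010·79 + 0.3866·51 = 138.2988
  x_1 = 0.3866·79 + 1.6147·51 = 112.8952

L[1,1] = 1.6147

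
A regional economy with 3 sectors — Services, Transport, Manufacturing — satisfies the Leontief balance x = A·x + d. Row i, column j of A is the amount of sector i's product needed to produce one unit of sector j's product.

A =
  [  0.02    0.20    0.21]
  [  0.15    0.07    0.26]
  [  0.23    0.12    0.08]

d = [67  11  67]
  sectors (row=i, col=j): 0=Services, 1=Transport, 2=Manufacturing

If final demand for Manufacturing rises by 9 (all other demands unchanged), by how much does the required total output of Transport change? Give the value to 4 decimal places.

3.5805

Form M = I − A:
  [  0.98   -0.20   -0.21]
  [ -0.15    0.93   -0.26]
  [ -0.23   -0.12    0.92]
Leontief inverse L = M⁻¹:
  [  1.1456    0.2907    0.3436]
  [  0.2749    1.1857    0.3978]
  [  0.3222    0.2273    1.2248]
Total output x = L · d:
  x_0 = 1.1456·67 + 0.2907·11 + 0.3436·67 = 102.9734
  x_1 = 0.2749·67 + 1.1857·11 + 0.3978·67 = 58.1127
  x_2 = 0.3222·67 + 0.2273·11 + 1.2248·67 = 106.1494
Δx_1 = L[1,2] · Δd_2 = 0.3978 · 9 = 3.5805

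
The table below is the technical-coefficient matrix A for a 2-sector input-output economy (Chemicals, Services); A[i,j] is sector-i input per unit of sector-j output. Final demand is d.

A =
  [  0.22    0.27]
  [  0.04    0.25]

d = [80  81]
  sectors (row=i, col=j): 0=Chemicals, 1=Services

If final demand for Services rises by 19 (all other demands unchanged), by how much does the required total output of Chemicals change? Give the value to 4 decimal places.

Form M = I − A:
  [  0.78   -0.27]
  [ -0.04    0.75]
Leontief inverse L = M⁻¹:
  [  1.3062    0.4702]
  [  0.0697    1.3584]
Total output x = L · d:
  x_0 = 1.3062·80 + 0.4702·81 = 142.5810
  x_1 = 0.0697·80 + 1.3584·81 = 115.6043
Δx_0 = L[0,1] · Δd_1 = 0.4702 · 19 = 8.9342

8.9342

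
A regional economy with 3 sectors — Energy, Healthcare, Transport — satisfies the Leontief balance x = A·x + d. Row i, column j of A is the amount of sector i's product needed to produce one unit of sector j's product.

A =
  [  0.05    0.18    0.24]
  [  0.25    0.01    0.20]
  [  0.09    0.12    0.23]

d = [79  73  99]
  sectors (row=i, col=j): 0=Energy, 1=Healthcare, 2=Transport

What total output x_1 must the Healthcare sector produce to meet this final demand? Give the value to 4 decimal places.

Form M = I − A:
  [  0.95   -0.18   -0.24]
  [ -0.25    0.99   -0.20]
  [ -0.09   -0.12    0.77]
Leontief inverse L = M⁻¹:
  [  1.1628    0.2637    0.4309]
  [  0.3315    1.1181    0.3938]
  [  0.1876    0.2051    1.4104]
Total output x = L · d:
  x_0 = 1.1628·79 + 0.2637·73 + 0.4309·99 = 153.7732
  x_1 = 0.3315·79 + 1.1181·73 + 0.3938·99 = 146.7957
  x_2 = 0.1876·79 + 0.2051·73 + 1.4104·99 = 169.4222

146.7957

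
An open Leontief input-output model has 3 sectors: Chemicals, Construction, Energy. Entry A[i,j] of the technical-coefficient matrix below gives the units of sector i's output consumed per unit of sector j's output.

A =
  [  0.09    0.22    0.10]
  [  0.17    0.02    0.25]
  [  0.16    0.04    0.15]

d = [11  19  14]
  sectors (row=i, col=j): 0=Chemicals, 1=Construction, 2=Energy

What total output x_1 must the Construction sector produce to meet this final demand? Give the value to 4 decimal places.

28.6786

Form M = I − A:
  [  0.91   -0.22   -0.10]
  [ -0.17    0.98   -0.25]
  [ -0.16   -0.04    0.85]
Leontief inverse L = M⁻¹:
  [  1.1893    0.2760    0.2211]
  [  0.2666    1.0947    0.3533]
  [  0.2364    0.1035    1.2347]
Total output x = L · d:
  x_0 = 1.1893·11 + 0.2760·19 + 0.2211·14 = 21.4226
  x_1 = 0.2666·11 + 1.0947·19 + 0.3533·14 = 28.6786
  x_2 = 0.2364·11 + 0.1035·19 + 1.2347·14 = 21.8527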